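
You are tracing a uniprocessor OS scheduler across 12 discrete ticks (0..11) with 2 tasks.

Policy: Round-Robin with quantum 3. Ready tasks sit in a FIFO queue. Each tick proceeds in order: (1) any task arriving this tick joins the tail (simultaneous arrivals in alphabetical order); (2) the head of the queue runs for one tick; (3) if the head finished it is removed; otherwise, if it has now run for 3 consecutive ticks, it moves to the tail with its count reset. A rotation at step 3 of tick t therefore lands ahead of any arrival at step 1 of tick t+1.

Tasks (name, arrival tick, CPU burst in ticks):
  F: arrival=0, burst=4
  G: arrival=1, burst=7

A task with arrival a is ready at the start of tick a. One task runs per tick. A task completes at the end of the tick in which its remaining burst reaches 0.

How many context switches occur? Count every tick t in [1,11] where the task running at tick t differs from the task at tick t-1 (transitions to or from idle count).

context switches = 4

t=0: queue=[F] q_used=0 → run F
t=1: queue=[F,G] q_used=1 → run F
t=2: queue=[F,G] q_used=2 → run F
t=3: queue=[G,F] q_used=0 → run G
t=4: queue=[G,F] q_used=1 → run G
t=5: queue=[G,F] q_used=2 → run G
t=6: queue=[F,G] q_used=0 → run F
t=7: queue=[G] q_used=0 → run G
t=8: queue=[G] q_used=1 → run G
t=9: queue=[G] q_used=2 → run G
t=10: queue=[G] q_used=0 → run G
t=11: (idle)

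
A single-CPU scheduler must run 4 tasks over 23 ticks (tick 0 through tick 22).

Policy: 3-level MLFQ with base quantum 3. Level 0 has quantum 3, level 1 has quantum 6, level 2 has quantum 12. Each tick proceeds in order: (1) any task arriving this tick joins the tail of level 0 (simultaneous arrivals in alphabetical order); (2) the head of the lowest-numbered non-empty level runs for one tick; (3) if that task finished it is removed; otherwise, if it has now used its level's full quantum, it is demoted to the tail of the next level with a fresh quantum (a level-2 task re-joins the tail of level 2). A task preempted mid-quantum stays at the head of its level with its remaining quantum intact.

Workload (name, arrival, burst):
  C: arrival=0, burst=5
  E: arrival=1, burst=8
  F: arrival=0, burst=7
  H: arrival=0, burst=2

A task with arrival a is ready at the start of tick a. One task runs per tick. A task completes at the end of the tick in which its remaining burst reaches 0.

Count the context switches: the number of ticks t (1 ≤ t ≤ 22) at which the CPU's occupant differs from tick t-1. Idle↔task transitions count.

context switches = 7

t=0: L0/L1/L2 = CFH/-/- → run C
t=1: L0/L1/L2 = CFHE/-/- → run C
t=2: L0/L1/L2 = CFHE/-/- → run C
t=3: L0/L1/L2 = FHE/C/- → run F
t=4: L0/L1/L2 = FHE/C/- → run F
t=5: L0/L1/L2 = FHE/C/- → run F
t=6: L0/L1/L2 = HE/CF/- → run H
t=7: L0/L1/L2 = HE/CF/- → run H
t=8: L0/L1/L2 = E/CF/- → run E
t=9: L0/L1/L2 = E/CF/- → run E
t=10: L0/L1/L2 = E/CF/- → run E
t=11: L0/L1/L2 = -/CFE/- → run C
t=12: L0/L1/L2 = -/CFE/- → run C
t=13: L0/L1/L2 = -/FE/- → run F
t=14: L0/L1/L2 = -/FE/- → run F
t=15: L0/L1/L2 = -/FE/- → run F
t=16: L0/L1/L2 = -/FE/- → run F
t=17: L0/L1/L2 = -/E/- → run E
t=18: L0/L1/L2 = -/E/- → run E
t=19: L0/L1/L2 = -/E/- → run E
t=20: L0/L1/L2 = -/E/- → run E
t=21: L0/L1/L2 = -/E/- → run E
t=22: (idle)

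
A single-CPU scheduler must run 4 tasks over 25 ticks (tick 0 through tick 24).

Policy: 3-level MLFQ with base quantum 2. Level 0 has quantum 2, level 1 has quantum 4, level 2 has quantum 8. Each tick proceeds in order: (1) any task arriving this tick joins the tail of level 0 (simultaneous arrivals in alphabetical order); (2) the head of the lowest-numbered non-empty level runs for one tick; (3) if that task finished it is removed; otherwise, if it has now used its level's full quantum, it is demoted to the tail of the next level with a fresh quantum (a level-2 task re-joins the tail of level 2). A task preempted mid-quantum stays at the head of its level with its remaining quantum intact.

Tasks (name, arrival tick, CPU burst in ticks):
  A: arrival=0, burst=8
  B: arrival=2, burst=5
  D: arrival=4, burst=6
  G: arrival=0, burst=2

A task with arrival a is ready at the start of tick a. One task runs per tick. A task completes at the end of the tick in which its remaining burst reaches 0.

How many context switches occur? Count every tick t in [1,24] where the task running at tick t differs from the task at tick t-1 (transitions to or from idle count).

context switches = 8

t=0: L0/L1/L2 = AG/-/- → run A
t=1: L0/L1/L2 = AG/-/- → run A
t=2: L0/L1/L2 = GB/A/- → run G
t=3: L0/L1/L2 = GB/A/- → run G
t=4: L0/L1/L2 = BD/A/- → run B
t=5: L0/L1/L2 = BD/A/- → run B
t=6: L0/L1/L2 = D/AB/- → run D
t=7: L0/L1/L2 = D/AB/- → run D
t=8: L0/L1/L2 = -/ABD/- → run A
t=9: L0/L1/L2 = -/ABD/- → run A
t=10: L0/L1/L2 = -/ABD/- → run A
t=11: L0/L1/L2 = -/ABD/- → run A
t=12: L0/L1/L2 = -/BD/A → run B
t=13: L0/L1/L2 = -/BD/A → run B
t=14: L0/L1/L2 = -/BD/A → run B
t=15: L0/L1/L2 = -/D/A → run D
t=16: L0/L1/L2 = -/D/A → run D
t=17: L0/L1/L2 = -/D/A → run D
t=18: L0/L1/L2 = -/D/A → run D
t=19: L0/L1/L2 = -/-/A → run A
t=20: L0/L1/L2 = -/-/A → run A
t=21: (idle)
t=22: (idle)
t=23: (idle)
t=24: (idle)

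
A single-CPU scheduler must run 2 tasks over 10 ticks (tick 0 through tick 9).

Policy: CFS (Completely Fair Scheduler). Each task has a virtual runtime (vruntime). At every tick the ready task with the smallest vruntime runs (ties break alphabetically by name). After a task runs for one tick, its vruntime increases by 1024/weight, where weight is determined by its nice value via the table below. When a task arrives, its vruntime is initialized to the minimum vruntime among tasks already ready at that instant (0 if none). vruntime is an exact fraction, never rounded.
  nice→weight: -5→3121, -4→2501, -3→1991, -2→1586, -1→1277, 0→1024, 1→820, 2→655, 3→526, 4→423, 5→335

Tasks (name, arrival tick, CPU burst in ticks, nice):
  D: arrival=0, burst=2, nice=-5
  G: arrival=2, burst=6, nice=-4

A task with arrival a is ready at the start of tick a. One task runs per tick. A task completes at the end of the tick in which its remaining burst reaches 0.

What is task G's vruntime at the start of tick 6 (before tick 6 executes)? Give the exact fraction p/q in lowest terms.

vruntime(G, start of tick 6) = 4096/2501

t=0: vr[D=0] → run D
t=1: vr[D=1024/3121] → run D
t=2: vr[G=0] → run G
t=3: vr[G=1024/2501] → run G
t=4: vr[G=2048/2501] → run G
t=5: vr[G=3072/2501] → run G
t=6: vr[G=4096/2501] → run G
t=7: vr[G=5120/2501] → run G
t=8: (idle)
t=9: (idle)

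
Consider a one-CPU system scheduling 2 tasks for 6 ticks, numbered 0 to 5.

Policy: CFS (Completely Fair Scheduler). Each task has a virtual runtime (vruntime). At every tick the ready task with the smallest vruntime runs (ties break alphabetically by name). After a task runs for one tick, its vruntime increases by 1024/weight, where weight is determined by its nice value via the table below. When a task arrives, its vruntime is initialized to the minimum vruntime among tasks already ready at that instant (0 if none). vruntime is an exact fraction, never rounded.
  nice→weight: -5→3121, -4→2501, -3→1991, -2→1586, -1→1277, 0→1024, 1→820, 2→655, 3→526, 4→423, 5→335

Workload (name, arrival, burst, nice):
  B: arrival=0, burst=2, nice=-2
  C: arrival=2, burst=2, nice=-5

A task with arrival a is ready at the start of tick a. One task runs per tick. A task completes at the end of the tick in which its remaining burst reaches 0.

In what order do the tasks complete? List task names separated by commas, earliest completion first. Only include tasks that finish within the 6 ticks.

t=0: vr[B=0] → run B
t=1: vr[B=512/793] → run B
t=2: vr[C=0] → run C
t=3: vr[C=1024/3121] → run C
t=4: (idle)
t=5: (idle)

completion order = B, C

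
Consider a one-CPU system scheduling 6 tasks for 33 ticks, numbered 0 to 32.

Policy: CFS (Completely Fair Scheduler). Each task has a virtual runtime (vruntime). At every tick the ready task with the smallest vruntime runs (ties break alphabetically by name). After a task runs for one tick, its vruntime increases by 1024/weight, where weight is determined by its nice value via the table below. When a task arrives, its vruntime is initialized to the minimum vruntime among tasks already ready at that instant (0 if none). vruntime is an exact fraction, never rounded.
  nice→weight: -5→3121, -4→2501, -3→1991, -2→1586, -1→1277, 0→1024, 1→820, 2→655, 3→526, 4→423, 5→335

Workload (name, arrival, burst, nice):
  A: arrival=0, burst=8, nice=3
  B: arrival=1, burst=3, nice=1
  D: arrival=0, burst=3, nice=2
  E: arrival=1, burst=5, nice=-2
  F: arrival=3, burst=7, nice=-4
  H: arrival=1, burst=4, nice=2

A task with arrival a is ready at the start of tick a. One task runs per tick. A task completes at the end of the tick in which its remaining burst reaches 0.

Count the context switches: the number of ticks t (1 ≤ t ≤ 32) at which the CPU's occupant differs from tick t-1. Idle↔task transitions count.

t=0: vr[A=0 D=0] → run A
t=1: vr[A=512/263 B=0 D=0 E=0 H=0] → run B
t=2: vr[A=512/263 B=256/205 D=0 E=0 H=0] → run D
t=3: vr[A=512/263 B=256/205 D=1024/655 E=0 F=0 H=0] → run E
t=4: vr[A=512/263 B=256/205 D=1024/655 E=512/793 F=0 H=0] → run F
t=5: vr[A=512/263 B=256/205 D=1024/655 E=512/793 F=1024/2501 H=0] → run H
t=6: vr[A=512/263 B=256/205 D=1024/655 E=512/793 F=1024/2501 H=1024/655] → run F
t=7: vr[A=512/263 B=256/205 D=1024/655 E=512/793 F=2048/2501 H=1024/655] → run E
t=8: vr[A=512/263 B=256/205 D=1024/655 E=1024/793 F=2048/2501 H=1024/655] → run F
t=9: vr[A=512/263 B=256/205 D=1024/655 E=1024/793 F=3072/2501 H=1024/655] → run F
t=10: vr[A=512/263 B=256/205 D=1024/655 E=1024/793 F=4096/2501 H=1024/655] → run B
t=11: vr[A=512/263 B=512/205 D=1024/655 E=1024/793 F=4096/2501 H=1024/655] → run E
t=12: vr[A=512/263 B=512/205 D=1024/655 E=1536/793 F=4096/2501 H=1024/655] → run D
t=13: vr[A=512/263 B=512/205 D=2048/655 E=1536/793 F=4096/2501 H=1024/655] → run H
t=14: vr[A=512/263 B=512/205 D=2048/655 E=1536/793 F=4096/2501 H=2048/655] → run F
t=15: vr[A=512/263 B=512/205 D=2048/655 E=1536/793 F=5120/2501 H=2048/655] → run E
t=16: vr[A=512/263 B=512/205 D=2048/655 E=2048/793 F=5120/2501 H=2048/655] → run A
t=17: vr[A=1024/263 B=512/205 D=2048/655 E=2048/793 F=5120/2501 H=2048/655] → run F
t=18: vr[A=1024/263 B=512/205 D=2048/655 E=2048/793 F=6144/2501 H=2048/655] → run F
t=19: vr[A=1024/263 B=512/205 D=2048/655 E=2048/793 H=2048/655] → run B
t=20: vr[A=1024/263 D=2048/655 E=2048/793 H=2048/655] → run E
t=21: vr[A=1024/263 D=2048/655 H=2048/655] → run D
t=22: vr[A=1024/263 H=2048/655] → run H
t=23: vr[A=1024/263 H=3072/655] → run A
t=24: vr[A=1536/263 H=3072/655] → run H
t=25: vr[A=1536/263] → run A
t=26: vr[A=2048/263] → run A
t=27: vr[A=2560/263] → run A
t=28: vr[A=3072/263] → run A
t=29: vr[A=3584/263] → run A
t=30: (idle)
t=31: (idle)
t=32: (idle)

context switches = 24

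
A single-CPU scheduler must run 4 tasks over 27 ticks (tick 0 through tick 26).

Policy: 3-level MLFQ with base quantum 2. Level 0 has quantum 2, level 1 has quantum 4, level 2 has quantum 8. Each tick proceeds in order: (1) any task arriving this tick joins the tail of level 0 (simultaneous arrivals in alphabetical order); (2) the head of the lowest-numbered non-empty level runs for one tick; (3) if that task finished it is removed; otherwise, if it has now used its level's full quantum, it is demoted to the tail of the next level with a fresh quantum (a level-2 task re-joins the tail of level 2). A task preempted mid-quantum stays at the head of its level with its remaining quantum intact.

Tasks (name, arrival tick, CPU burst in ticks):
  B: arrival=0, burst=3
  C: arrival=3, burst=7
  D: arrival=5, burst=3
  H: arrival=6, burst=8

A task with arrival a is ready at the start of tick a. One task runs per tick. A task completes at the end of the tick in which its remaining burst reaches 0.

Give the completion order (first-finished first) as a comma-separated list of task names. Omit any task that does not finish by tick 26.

completion order = B, D, C, H

t=0: L0/L1/L2 = B/-/- → run B
t=1: L0/L1/L2 = B/-/- → run B
t=2: L0/L1/L2 = -/B/- → run B
t=3: L0/L1/L2 = C/-/- → run C
t=4: L0/L1/L2 = C/-/- → run C
t=5: L0/L1/L2 = D/C/- → run D
t=6: L0/L1/L2 = DH/C/- → run D
t=7: L0/L1/L2 = H/CD/- → run H
t=8: L0/L1/L2 = H/CD/- → run H
t=9: L0/L1/L2 = -/CDH/- → run C
t=10: L0/L1/L2 = -/CDH/- → run C
t=11: L0/L1/L2 = -/CDH/- → run C
t=12: L0/L1/L2 = -/CDH/- → run C
t=13: L0/L1/L2 = -/DH/C → run D
t=14: L0/L1/L2 = -/H/C → run H
t=15: L0/L1/L2 = -/H/C → run H
t=16: L0/L1/L2 = -/H/C → run H
t=17: L0/L1/L2 = -/H/C → run H
t=18: L0/L1/L2 = -/-/CH → run C
t=19: L0/L1/L2 = -/-/H → run H
t=20: L0/L1/L2 = -/-/H → run H
t=21: (idle)
t=22: (idle)
t=23: (idle)
t=24: (idle)
t=25: (idle)
t=26: (idle)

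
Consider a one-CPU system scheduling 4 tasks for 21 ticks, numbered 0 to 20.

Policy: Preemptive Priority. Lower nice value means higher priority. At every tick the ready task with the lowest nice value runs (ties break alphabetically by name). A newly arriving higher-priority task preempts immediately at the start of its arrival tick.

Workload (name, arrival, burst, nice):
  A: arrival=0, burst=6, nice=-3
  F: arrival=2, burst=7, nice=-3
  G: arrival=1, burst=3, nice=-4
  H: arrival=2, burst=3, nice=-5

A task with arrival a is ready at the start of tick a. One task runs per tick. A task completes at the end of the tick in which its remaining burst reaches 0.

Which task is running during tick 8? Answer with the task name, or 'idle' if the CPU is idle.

running at tick 8 = A

t=0: ready={A} → run A
t=1: ready={A,G} → run G
t=2: ready={A,F,G,H} → run H
t=3: ready={A,F,G,H} → run H
t=4: ready={A,F,G,H} → run H
t=5: ready={A,F,G} → run G
t=6: ready={A,F,G} → run G
t=7: ready={A,F} → run A
t=8: ready={A,F} → run A
t=9: ready={A,F} → run A
t=10: ready={A,F} → run A
t=11: ready={A,F} → run A
t=12: ready={F} → run F
t=13: ready={F} → run F
t=14: ready={F} → run F
t=15: ready={F} → run F
t=16: ready={F} → run F
t=17: ready={F} → run F
t=18: ready={F} → run F
t=19: (idle)
t=20: (idle)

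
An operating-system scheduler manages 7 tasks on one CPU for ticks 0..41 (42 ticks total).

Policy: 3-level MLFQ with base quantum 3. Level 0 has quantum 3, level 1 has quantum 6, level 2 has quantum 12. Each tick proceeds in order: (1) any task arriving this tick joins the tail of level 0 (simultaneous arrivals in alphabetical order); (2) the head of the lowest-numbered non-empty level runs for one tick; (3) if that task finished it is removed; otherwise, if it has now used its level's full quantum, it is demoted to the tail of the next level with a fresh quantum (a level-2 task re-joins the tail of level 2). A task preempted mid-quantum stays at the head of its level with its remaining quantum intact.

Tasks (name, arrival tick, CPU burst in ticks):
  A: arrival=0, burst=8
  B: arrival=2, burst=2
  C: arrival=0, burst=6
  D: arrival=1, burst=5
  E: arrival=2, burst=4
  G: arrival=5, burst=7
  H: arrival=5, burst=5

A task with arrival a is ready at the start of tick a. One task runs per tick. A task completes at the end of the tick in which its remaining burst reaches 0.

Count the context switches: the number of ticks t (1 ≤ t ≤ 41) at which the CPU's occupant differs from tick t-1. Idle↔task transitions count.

context switches = 13

t=0: L0/L1/L2 = AC/-/- → run A
t=1: L0/L1/L2 = ACD/-/- → run A
t=2: L0/L1/L2 = ACDBE/-/- → run A
t=3: L0/L1/L2 = CDBE/A/- → run C
t=4: L0/L1/L2 = CDBE/A/- → run C
t=5: L0/L1/L2 = CDBEGH/A/- → run C
t=6: L0/L1/L2 = DBEGH/AC/- → run D
t=7: L0/L1/L2 = DBEGH/AC/- → run D
t=8: L0/L1/L2 = DBEGH/AC/- → run D
t=9: L0/L1/L2 = BEGH/ACD/- → run B
t=10: L0/L1/L2 = BEGH/ACD/- → run B
t=11: L0/L1/L2 = EGH/ACD/- → run E
t=12: L0/L1/L2 = EGH/ACD/- → run E
t=13: L0/L1/L2 = EGH/ACD/- → run E
t=14: L0/L1/L2 = GH/ACDE/- → run G
t=15: L0/L1/L2 = GH/ACDE/- → run G
t=16: L0/L1/L2 = GH/ACDE/- → run G
t=17: L0/L1/L2 = H/ACDEG/- → run H
t=18: L0/L1/L2 = H/ACDEG/- → run H
t=19: L0/L1/L2 = H/ACDEG/- → run H
t=20: L0/L1/L2 = -/ACDEGH/- → run A
t=21: L0/L1/L2 = -/ACDEGH/- → run A
t=22: L0/L1/L2 = -/ACDEGH/- → run A
t=23: L0/L1/L2 = -/ACDEGH/- → run A
t=24: L0/L1/L2 = -/ACDEGH/- → run A
t=25: L0/L1/L2 = -/CDEGH/- → run C
t=26: L0/L1/L2 = -/CDEGH/- → run C
t=27: L0/L1/L2 = -/CDEGH/- → run C
t=28: L0/L1/L2 = -/DEGH/- → run D
t=29: L0/L1/L2 = -/DEGH/- → run D
t=30: L0/L1/L2 = -/EGH/- → run E
t=31: L0/L1/L2 = -/GH/- → run G
t=32: L0/L1/L2 = -/GH/- → run G
t=33: L0/L1/L2 = -/GH/- → run G
t=34: L0/L1/L2 = -/GH/- → run G
t=35: L0/L1/L2 = -/H/- → run H
t=36: L0/L1/L2 = -/H/- → run H
t=37: (idle)
t=38: (idle)
t=39: (idle)
t=40: (idle)
t=41: (idle)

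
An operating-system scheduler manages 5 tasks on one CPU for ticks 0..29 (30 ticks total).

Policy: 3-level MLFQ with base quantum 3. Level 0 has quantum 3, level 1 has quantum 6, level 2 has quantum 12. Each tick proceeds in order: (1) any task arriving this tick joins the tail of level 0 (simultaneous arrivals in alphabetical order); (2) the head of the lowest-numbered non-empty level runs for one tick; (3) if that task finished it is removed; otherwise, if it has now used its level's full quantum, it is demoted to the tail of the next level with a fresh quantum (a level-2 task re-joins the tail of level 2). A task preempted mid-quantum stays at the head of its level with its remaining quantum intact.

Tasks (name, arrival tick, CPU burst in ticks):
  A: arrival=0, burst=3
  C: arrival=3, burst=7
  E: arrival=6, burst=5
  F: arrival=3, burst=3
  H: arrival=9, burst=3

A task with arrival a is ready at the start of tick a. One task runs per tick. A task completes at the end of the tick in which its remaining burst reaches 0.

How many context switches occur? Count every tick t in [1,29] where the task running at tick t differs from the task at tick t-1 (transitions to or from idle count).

t=0: L0/L1/L2 = A/-/- → run A
t=1: L0/L1/L2 = A/-/- → run A
t=2: L0/L1/L2 = A/-/- → run A
t=3: L0/L1/L2 = CF/-/- → run C
t=4: L0/L1/L2 = CF/-/- → run C
t=5: L0/L1/L2 = CF/-/- → run C
t=6: L0/L1/L2 = FE/C/- → run F
t=7: L0/L1/L2 = FE/C/- → run F
t=8: L0/L1/L2 = FE/C/- → run F
t=9: L0/L1/L2 = EH/C/- → run E
t=10: L0/L1/L2 = EH/C/- → run E
t=11: L0/L1/L2 = EH/C/- → run E
t=12: L0/L1/L2 = H/CE/- → run H
t=13: L0/L1/L2 = H/CE/- → run H
t=14: L0/L1/L2 = H/CE/- → run H
t=15: L0/L1/L2 = -/CE/- → run C
t=16: L0/L1/L2 = -/CE/- → run C
t=17: L0/L1/L2 = -/CE/- → run C
t=18: L0/L1/L2 = -/CE/- → run C
t=19: L0/L1/L2 = -/E/- → run E
t=20: L0/L1/L2 = -/E/- → run E
t=21: (idle)
t=22: (idle)
t=23: (idle)
t=24: (idle)
t=25: (idle)
t=26: (idle)
t=27: (idle)
t=28: (idle)
t=29: (idle)

context switches = 7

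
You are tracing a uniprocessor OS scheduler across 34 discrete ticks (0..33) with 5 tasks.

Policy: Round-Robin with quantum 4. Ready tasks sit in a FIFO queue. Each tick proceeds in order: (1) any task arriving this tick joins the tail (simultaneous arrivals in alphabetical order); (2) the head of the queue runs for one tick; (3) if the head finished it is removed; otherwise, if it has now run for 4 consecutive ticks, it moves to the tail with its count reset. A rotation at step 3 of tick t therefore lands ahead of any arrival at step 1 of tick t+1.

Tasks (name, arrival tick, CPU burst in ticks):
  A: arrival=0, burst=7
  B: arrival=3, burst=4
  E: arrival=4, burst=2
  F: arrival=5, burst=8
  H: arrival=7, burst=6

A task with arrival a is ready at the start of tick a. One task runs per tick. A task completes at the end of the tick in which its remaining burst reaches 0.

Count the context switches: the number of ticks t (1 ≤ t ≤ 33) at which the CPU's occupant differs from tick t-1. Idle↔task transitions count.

t=0: queue=[A] q_used=0 → run A
t=1: queue=[A] q_used=1 → run A
t=2: queue=[A] q_used=2 → run A
t=3: queue=[A,B] q_used=3 → run A
t=4: queue=[B,A,E] q_used=0 → run B
t=5: queue=[B,A,E,F] q_used=1 → run B
t=6: queue=[B,A,E,F] q_used=2 → run B
t=7: queue=[B,A,E,F,H] q_used=3 → run B
t=8: queue=[A,E,F,H] q_used=0 → run A
t=9: queue=[A,E,F,H] q_used=1 → run A
t=10: queue=[A,E,F,H] q_used=2 → run A
t=11: queue=[E,F,H] q_used=0 → run E
t=12: queue=[E,F,H] q_used=1 → run E
t=13: queue=[F,H] q_used=0 → run F
t=14: queue=[F,H] q_used=1 → run F
t=15: queue=[F,H] q_used=2 → run F
t=16: queue=[F,H] q_used=3 → run F
t=17: queue=[H,F] q_used=0 → run H
t=18: queue=[H,F] q_used=1 → run H
t=19: queue=[H,F] q_used=2 → run H
t=20: queue=[H,F] q_used=3 → run H
t=21: queue=[F,H] q_used=0 → run F
t=22: queue=[F,H] q_used=1 → run F
t=23: queue=[F,H] q_used=2 → run F
t=24: queue=[F,H] q_used=3 → run F
t=25: queue=[H] q_used=0 → run H
t=26: queue=[H] q_used=1 → run H
t=27: (idle)
t=28: (idle)
t=29: (idle)
t=30: (idle)
t=31: (idle)
t=32: (idle)
t=33: (idle)

context switches = 8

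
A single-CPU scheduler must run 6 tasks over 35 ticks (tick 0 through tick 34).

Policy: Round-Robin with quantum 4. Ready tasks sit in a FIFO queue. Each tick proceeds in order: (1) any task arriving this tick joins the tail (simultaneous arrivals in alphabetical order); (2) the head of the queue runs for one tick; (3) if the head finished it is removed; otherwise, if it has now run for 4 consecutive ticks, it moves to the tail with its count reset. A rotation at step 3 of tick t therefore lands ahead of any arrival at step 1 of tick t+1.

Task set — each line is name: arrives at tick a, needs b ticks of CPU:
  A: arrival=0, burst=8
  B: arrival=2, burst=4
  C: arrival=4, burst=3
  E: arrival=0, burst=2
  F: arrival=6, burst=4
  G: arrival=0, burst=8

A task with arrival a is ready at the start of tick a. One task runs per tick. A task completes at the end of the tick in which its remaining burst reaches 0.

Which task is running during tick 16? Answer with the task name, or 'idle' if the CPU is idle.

t=0: queue=[A,E,G] q_used=0 → run A
t=1: queue=[A,E,G] q_used=1 → run A
t=2: queue=[A,E,G,B] q_used=2 → run A
t=3: queue=[A,E,G,B] q_used=3 → run A
t=4: queue=[E,G,B,A,C] q_used=0 → run E
t=5: queue=[E,G,B,A,C] q_used=1 → run E
t=6: queue=[G,B,A,C,F] q_used=0 → run G
t=7: queue=[G,B,A,C,F] q_used=1 → run G
t=8: queue=[G,B,A,C,F] q_used=2 → run G
t=9: queue=[G,B,A,C,F] q_used=3 → run G
t=10: queue=[B,A,C,F,G] q_used=0 → run B
t=11: queue=[B,A,C,F,G] q_used=1 → run B
t=12: queue=[B,A,C,F,G] q_used=2 → run B
t=13: queue=[B,A,C,F,G] q_used=3 → run B
t=14: queue=[A,C,F,G] q_used=0 → run A
t=15: queue=[A,C,F,G] q_used=1 → run A
t=16: queue=[A,C,F,G] q_used=2 → run A
t=17: queue=[A,C,F,G] q_used=3 → run A
t=18: queue=[C,F,G] q_used=0 → run C
t=19: queue=[C,F,G] q_used=1 → run C
t=20: queue=[C,F,G] q_used=2 → run C
t=21: queue=[F,G] q_used=0 → run F
t=22: queue=[F,G] q_used=1 → run F
t=23: queue=[F,G] q_used=2 → run F
t=24: queue=[F,G] q_used=3 → run F
t=25: queue=[G] q_used=0 → run G
t=26: queue=[G] q_used=1 → run G
t=27: queue=[G] q_used=2 → run G
t=28: queue=[G] q_used=3 → run G
t=29: (idle)
t=30: (idle)
t=31: (idle)
t=32: (idle)
t=33: (idle)
t=34: (idle)

running at tick 16 = A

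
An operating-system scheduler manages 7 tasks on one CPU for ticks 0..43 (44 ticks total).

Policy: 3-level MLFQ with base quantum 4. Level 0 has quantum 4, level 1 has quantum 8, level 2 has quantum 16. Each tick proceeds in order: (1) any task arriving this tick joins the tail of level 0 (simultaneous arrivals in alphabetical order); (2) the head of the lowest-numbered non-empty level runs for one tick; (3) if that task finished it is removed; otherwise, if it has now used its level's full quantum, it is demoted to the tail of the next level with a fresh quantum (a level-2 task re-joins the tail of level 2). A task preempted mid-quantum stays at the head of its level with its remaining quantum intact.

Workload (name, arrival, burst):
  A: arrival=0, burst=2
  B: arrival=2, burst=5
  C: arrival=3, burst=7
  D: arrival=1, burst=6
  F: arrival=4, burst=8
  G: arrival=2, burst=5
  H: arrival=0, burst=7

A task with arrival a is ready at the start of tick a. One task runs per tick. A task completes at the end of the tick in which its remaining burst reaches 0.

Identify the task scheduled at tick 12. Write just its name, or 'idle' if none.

running at tick 12 = B

t=0: L0/L1/L2 = AH/-/- → run A
t=1: L0/L1/L2 = AHD/-/- → run A
t=2: L0/L1/L2 = HDBG/-/- → run H
t=3: L0/L1/L2 = HDBGC/-/- → run H
t=4: L0/L1/L2 = HDBGCF/-/- → run H
t=5: L0/L1/L2 = HDBGCF/-/- → run H
t=6: L0/L1/L2 = DBGCF/H/- → run D
t=7: L0/L1/L2 = DBGCF/H/- → run D
t=8: L0/L1/L2 = DBGCF/H/- → run D
t=9: L0/L1/L2 = DBGCF/H/- → run D
t=10: L0/L1/L2 = BGCF/HD/- → run B
t=11: L0/L1/L2 = BGCF/HD/- → run B
t=12: L0/L1/L2 = BGCF/HD/- → run B
t=13: L0/L1/L2 = BGCF/HD/- → run B
t=14: L0/L1/L2 = GCF/HDB/- → run G
t=15: L0/L1/L2 = GCF/HDB/- → run G
t=16: L0/L1/L2 = GCF/HDB/- → run G
t=17: L0/L1/L2 = GCF/HDB/- → run G
t=18: L0/L1/L2 = CF/HDBG/- → run C
t=19: L0/L1/L2 = CF/HDBG/- → run C
t=20: L0/L1/L2 = CF/HDBG/- → run C
t=21: L0/L1/L2 = CF/HDBG/- → run C
t=22: L0/L1/L2 = F/HDBGC/- → run F
t=23: L0/L1/L2 = F/HDBGC/- → run F
t=24: L0/L1/L2 = F/HDBGC/- → run F
t=25: L0/L1/L2 = F/HDBGC/- → run F
t=26: L0/L1/L2 = -/HDBGCF/- → run H
t=27: L0/L1/L2 = -/HDBGCF/- → run H
t=28: L0/L1/L2 = -/HDBGCF/- → run H
t=29: L0/L1/L2 = -/DBGCF/- → run D
t=30: L0/L1/L2 = -/DBGCF/- → run D
t=31: L0/L1/L2 = -/BGCF/- → run B
t=32: L0/L1/L2 = -/GCF/- → run G
t=33: L0/L1/L2 = -/CF/- → run C
t=34: L0/L1/L2 = -/CF/- → run C
t=35: L0/L1/L2 = -/CF/- → run C
t=36: L0/L1/L2 = -/F/- → run F
t=37: L0/L1/L2 = -/F/- → run F
t=38: L0/L1/L2 = -/F/- → run F
t=39: L0/L1/L2 = -/F/- → run F
t=40: (idle)
t=41: (idle)
t=42: (idle)
t=43: (idle)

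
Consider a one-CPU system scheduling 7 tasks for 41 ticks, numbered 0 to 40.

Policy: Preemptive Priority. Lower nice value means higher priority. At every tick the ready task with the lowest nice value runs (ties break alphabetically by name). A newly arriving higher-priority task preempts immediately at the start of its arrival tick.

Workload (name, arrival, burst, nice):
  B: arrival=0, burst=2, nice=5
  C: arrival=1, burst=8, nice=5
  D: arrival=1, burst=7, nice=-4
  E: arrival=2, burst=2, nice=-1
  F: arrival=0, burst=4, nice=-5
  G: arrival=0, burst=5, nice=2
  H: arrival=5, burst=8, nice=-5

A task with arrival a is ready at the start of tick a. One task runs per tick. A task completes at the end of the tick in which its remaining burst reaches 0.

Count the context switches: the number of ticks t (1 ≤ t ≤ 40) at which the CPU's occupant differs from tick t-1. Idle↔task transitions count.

context switches = 8

t=0: ready={B,F,G} → run F
t=1: ready={B,C,D,F,G} → run F
t=2: ready={B,C,D,E,F,G} → run F
t=3: ready={B,C,D,E,F,G} → run F
t=4: ready={B,C,D,E,G} → run D
t=5: ready={B,C,D,E,G,H} → run H
t=6: ready={B,C,D,E,G,H} → run H
t=7: ready={B,C,D,E,G,H} → run H
t=8: ready={B,C,D,E,G,H} → run H
t=9: ready={B,C,D,E,G,H} → run H
t=10: ready={B,C,D,E,G,H} → run H
t=11: ready={B,C,D,E,G,H} → run H
t=12: ready={B,C,D,E,G,H} → run H
t=13: ready={B,C,D,E,G} → run D
t=14: ready={B,C,D,E,G} → run D
t=15: ready={B,C,D,E,G} → run D
t=16: ready={B,C,D,E,G} → run D
t=17: ready={B,C,D,E,G} → run D
t=18: ready={B,C,D,E,G} → run D
t=19: ready={B,C,E,G} → run E
t=20: ready={B,C,E,G} → run E
t=21: ready={B,C,G} → run G
t=22: ready={B,C,G} → run G
t=23: ready={B,C,G} → run G
t=24: ready={B,C,G} → run G
t=25: ready={B,C,G} → run G
t=26: ready={B,C} → run B
t=27: ready={B,C} → run B
t=28: ready={C} → run C
t=29: ready={C} → run C
t=30: ready={C} → run C
t=31: ready={C} → run C
t=32: ready={C} → run C
t=33: ready={C} → run C
t=34: ready={C} → run C
t=35: ready={C} → run C
t=36: (idle)
t=37: (idle)
t=38: (idle)
t=39: (idle)
t=40: (idle)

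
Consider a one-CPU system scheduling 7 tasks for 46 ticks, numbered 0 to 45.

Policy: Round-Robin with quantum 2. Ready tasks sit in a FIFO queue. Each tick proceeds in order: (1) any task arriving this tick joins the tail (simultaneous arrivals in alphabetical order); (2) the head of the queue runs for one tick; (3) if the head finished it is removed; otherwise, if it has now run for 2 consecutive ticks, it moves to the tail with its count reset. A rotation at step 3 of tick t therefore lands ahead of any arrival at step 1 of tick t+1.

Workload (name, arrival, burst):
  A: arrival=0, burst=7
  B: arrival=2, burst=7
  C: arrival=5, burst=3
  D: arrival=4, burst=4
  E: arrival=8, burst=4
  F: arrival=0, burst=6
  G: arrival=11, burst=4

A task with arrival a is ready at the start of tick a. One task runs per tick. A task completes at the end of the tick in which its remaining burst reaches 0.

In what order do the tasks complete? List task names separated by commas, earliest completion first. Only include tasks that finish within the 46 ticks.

completion order = F, D, C, A, E, G, B

t=0: queue=[A,F] q_used=0 → run A
t=1: queue=[A,F] q_used=1 → run A
t=2: queue=[F,A,B] q_used=0 → run F
t=3: queue=[F,A,B] q_used=1 → run F
t=4: queue=[A,B,F,D] q_used=0 → run A
t=5: queue=[A,B,F,D,C] q_used=1 → run A
t=6: queue=[B,F,D,C,A] q_used=0 → run B
t=7: queue=[B,F,D,C,A] q_used=1 → run B
t=8: queue=[F,D,C,A,B,E] q_used=0 → run F
t=9: queue=[F,D,C,A,B,E] q_used=1 → run F
t=10: queue=[D,C,A,B,E,F] q_used=0 → run D
t=11: queue=[D,C,A,B,E,F,G] q_used=1 → run D
t=12: queue=[C,A,B,E,F,G,D] q_used=0 → run C
t=13: queue=[C,A,B,E,F,G,D] q_used=1 → run C
t=14: queue=[A,B,E,F,G,D,C] q_used=0 → run A
t=15: queue=[A,B,E,F,G,D,C] q_used=1 → run A
t=16: queue=[B,E,F,G,D,C,A] q_used=0 → run B
t=17: queue=[B,E,F,G,D,C,A] q_used=1 → run B
t=18: queue=[E,F,G,D,C,A,B] q_used=0 → run E
t=19: queue=[E,F,G,D,C,A,B] q_used=1 → run E
t=20: queue=[F,G,D,C,A,B,E] q_used=0 → run F
t=21: queue=[F,G,D,C,A,B,E] q_used=1 → run F
t=22: queue=[G,D,C,A,B,E] q_used=0 → run G
t=23: queue=[G,D,C,A,B,E] q_used=1 → run G
t=24: queue=[D,C,A,B,E,G] q_used=0 → run D
t=25: queue=[D,C,A,B,E,G] q_used=1 → run D
t=26: queue=[C,A,B,E,G] q_used=0 → run C
t=27: queue=[A,B,E,G] q_used=0 → run A
t=28: queue=[B,E,G] q_used=0 → run B
t=29: queue=[B,E,G] q_used=1 → run B
t=30: queue=[E,G,B] q_used=0 → run E
t=31: queue=[E,G,B] q_used=1 → run E
t=32: queue=[G,B] q_used=0 → run G
t=33: queue=[G,B] q_used=1 → run G
t=34: queue=[B] q_used=0 → run B
t=35: (idle)
t=36: (idle)
t=37: (idle)
t=38: (idle)
t=39: (idle)
t=40: (idle)
t=41: (idle)
t=42: (idle)
t=43: (idle)
t=44: (idle)
t=45: (idle)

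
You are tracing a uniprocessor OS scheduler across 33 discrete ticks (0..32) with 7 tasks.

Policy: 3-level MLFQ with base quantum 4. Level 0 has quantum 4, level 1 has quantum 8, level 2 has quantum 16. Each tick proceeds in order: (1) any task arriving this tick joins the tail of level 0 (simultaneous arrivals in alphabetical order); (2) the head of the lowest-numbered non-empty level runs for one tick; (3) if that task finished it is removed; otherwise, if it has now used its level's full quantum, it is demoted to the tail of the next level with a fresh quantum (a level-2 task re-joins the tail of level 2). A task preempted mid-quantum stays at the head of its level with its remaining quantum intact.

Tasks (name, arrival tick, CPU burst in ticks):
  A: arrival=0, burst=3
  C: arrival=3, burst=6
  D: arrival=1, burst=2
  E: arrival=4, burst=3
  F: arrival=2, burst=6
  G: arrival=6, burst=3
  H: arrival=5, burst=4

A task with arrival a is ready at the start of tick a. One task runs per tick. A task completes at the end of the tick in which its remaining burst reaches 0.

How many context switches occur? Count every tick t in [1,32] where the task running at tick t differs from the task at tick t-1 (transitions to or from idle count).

context switches = 9

t=0: L0/L1/L2 = A/-/- → run A
t=1: L0/L1/L2 = AD/-/- → run A
t=2: L0/L1/L2 = ADF/-/- → run A
t=3: L0/L1/L2 = DFC/-/- → run D
t=4: L0/L1/L2 = DFCE/-/- → run D
t=5: L0/L1/L2 = FCEH/-/- → run F
t=6: L0/L1/L2 = FCEHG/-/- → run F
t=7: L0/L1/L2 = FCEHG/-/- → run F
t=8: L0/L1/L2 = FCEHG/-/- → run F
t=9: L0/L1/L2 = CEHG/F/- → run C
t=10: L0/L1/L2 = CEHG/F/- → run C
t=11: L0/L1/L2 = CEHG/F/- → run C
t=12: L0/L1/L2 = CEHG/F/- → run C
t=13: L0/L1/L2 = EHG/FC/- → run E
t=14: L0/L1/L2 = EHG/FC/- → run E
t=15: L0/L1/L2 = EHG/FC/- → run E
t=16: L0/L1/L2 = HG/FC/- → run H
t=17: L0/L1/L2 = HG/FC/- → run H
t=18: L0/L1/L2 = HG/FC/- → run H
t=19: L0/L1/L2 = HG/FC/- → run H
t=20: L0/L1/L2 = G/FC/- → run G
t=21: L0/L1/L2 = G/FC/- → run G
t=22: L0/L1/L2 = G/FC/- → run G
t=23: L0/L1/L2 = -/FC/- → run F
t=24: L0/L1/L2 = -/FC/- → run F
t=25: L0/L1/L2 = -/C/- → run C
t=26: L0/L1/L2 = -/C/- → run C
t=27: (idle)
t=28: (idle)
t=29: (idle)
t=30: (idle)
t=31: (idle)
t=32: (idle)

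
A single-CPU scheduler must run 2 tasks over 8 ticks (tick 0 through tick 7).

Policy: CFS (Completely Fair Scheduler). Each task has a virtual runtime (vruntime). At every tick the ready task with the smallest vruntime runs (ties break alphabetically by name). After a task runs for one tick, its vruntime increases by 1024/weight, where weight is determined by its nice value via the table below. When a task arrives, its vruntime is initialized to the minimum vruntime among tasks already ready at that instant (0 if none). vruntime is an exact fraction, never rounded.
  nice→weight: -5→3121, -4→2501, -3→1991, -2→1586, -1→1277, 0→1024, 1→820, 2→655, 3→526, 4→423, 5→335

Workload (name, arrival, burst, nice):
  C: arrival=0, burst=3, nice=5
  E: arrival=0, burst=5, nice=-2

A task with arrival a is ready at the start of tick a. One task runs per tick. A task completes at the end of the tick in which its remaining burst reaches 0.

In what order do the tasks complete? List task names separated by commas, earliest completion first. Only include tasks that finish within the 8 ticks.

t=0: vr[C=0 E=0] → run C
t=1: vr[C=1024/335 E=0] → run E
t=2: vr[C=1024/335 E=512/793] → run E
t=3: vr[C=1024/335 E=1024/793] → run E
t=4: vr[C=1024/335 E=1536/793] → run E
t=5: vr[C=1024/335 E=2048/793] → run E
t=6: vr[C=1024/335] → run C
t=7: vr[C=2048/335] → run C

completion order = E, C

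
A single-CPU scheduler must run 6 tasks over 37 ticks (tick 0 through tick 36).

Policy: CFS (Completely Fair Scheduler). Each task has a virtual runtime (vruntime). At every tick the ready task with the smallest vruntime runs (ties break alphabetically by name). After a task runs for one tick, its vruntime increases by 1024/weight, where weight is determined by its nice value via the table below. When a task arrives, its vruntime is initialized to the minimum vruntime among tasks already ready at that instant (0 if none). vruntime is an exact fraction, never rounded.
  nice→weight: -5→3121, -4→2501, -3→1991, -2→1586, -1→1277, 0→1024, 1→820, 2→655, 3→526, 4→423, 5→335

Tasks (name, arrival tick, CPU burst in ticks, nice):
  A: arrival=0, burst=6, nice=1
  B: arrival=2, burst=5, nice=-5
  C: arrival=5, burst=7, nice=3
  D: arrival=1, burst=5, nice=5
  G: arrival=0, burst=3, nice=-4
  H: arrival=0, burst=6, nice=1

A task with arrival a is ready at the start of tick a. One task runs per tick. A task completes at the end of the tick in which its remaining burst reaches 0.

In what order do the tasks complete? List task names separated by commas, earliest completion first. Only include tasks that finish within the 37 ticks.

t=0: vr[A=0 G=0 H=0] → run A
t=1: vr[A=256/205 D=0 G=0 H=0] → run D
t=2: vr[A=256/205 B=0 D=1024/335 G=0 H=0] → run B
t=3: vr[A=256/205 B=1024/3121 D=1024/335 G=0 H=0] → run G
t=4: vr[A=256/205 B=1024/3121 D=1024/335 G=1024/2501 H=0] → run H
t=5: vr[A=256/205 B=1024/3121 C=1024/3121 D=1024/335 G=1024/2501 H=256/205] → run B
t=6: vr[A=256/205 B=2048/3121 C=1024/3121 D=1024/335 G=1024/2501 H=256/205] → run C
t=7: vr[A=256/205 B=2048/3121 C=1867264/820823 D=1024/335 G=1024/2501 H=256/205] → run G
t=8: vr[A=256/205 B=2048/3121 C=1867264/820823 D=1024/335 G=2048/2501 H=256/205] → run B
t=9: vr[A=256/205 B=3072/3121 C=1867264/820823 D=1024/335 G=2048/2501 H=256/205] → run G
t=10: vr[A=256/205 B=3072/3121 C=1867264/820823 D=1024/335 H=256/205] → run B
t=11: vr[A=256/205 B=4096/3121 C=1867264/820823 D=1024/335 H=256/205] → run A
t=12: vr[A=512/205 B=4096/3121 C=1867264/820823 D=1024/335 H=256/205] → run H
t=13: vr[A=512/205 B=4096/3121 C=1867264/820823 D=1024/335 H=512/205] → run B
t=14: vr[A=512/205 C=1867264/820823 D=1024/335 H=512/205] → run C
t=15: vr[A=512/205 C=3465216/820823 D=1024/335 H=512/205] → run A
t=16: vr[A=768/205 C=3465216/820823 D=1024/335 H=512/205] → run H
t=17: vr[A=768/205 C=3465216/820823 D=1024/335 H=768/205] → run D
t=18: vr[A=768/205 C=3465216/820823 D=2048/335 H=768/205] → run A
t=19: vr[A=1024/205 C=3465216/820823 D=2048/335 H=768/205] → run H
t=20: vr[A=1024/205 C=3465216/820823 D=2048/335 H=1024/205] → run C
t=21: vr[A=1024/205 C=5063168/820823 D=2048/335 H=1024/205] → run A
t=22: vr[A=256/41 C=5063168/820823 D=2048/335 H=1024/205] → run H
t=23: vr[A=256/41 C=5063168/820823 D=2048/335 H=256/41] → run D
t=24: vr[A=256/41 C=5063168/820823 D=3072/335 H=256/41] → run C
t=25: vr[A=256/41 C=6661120/820823 D=3072/335 H=256/41] → run A
t=26: vr[C=6661120/820823 D=3072/335 H=256/41] → run H
t=27: vr[C=6661120/820823 D=3072/335] → run C
t=28: vr[C=8259072/820823 D=3072/335] → run D
t=29: vr[C=8259072/820823 D=4096/335] → run C
t=30: vr[C=9857024/820823 D=4096/335] → run C
t=31: vr[D=4096/335] → run D
t=32: (idle)
t=33: (idle)
t=34: (idle)
t=35: (idle)
t=36: (idle)

completion order = G, B, A, H, C, D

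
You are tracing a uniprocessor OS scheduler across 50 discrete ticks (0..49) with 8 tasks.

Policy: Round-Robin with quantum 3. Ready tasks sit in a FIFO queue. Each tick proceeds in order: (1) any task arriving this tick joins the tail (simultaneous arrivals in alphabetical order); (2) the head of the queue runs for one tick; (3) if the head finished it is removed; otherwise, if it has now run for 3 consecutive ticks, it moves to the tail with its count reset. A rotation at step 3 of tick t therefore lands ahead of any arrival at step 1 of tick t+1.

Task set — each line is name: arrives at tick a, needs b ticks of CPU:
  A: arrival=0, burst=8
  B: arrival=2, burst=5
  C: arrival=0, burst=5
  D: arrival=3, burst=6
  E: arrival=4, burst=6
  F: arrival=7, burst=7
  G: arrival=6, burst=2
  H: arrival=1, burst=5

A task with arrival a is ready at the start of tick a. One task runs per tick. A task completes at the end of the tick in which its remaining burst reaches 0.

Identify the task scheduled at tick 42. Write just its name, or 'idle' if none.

running at tick 42 = F

t=0: queue=[A,C] q_used=0 → run A
t=1: queue=[A,C,H] q_used=1 → run A
t=2: queue=[A,C,H,B] q_used=2 → run A
t=3: queue=[C,H,B,A,D] q_used=0 → run C
t=4: queue=[C,H,B,A,D,E] q_used=1 → run C
t=5: queue=[C,H,B,A,D,E] q_used=2 → run C
t=6: queue=[H,B,A,D,E,C,G] q_used=0 → run H
t=7: queue=[H,B,A,D,E,C,G,F] q_used=1 → run H
t=8: queue=[H,B,A,D,E,C,G,F] q_used=2 → run H
t=9: queue=[B,A,D,E,C,G,F,H] q_used=0 → run B
t=10: queue=[B,A,D,E,C,G,F,H] q_used=1 → run B
t=11: queue=[B,A,D,E,C,G,F,H] q_used=2 → run B
t=12: queue=[A,D,E,C,G,F,H,B] q_used=0 → run A
t=13: queue=[A,D,E,C,G,F,H,B] q_used=1 → run A
t=14: queue=[A,D,E,C,G,F,H,B] q_used=2 → run A
t=15: queue=[D,E,C,G,F,H,B,A] q_used=0 → run D
t=16: queue=[D,E,C,G,F,H,B,A] q_used=1 → run D
t=17: queue=[D,E,C,G,F,H,B,A] q_used=2 → run D
t=18: queue=[E,C,G,F,H,B,A,D] q_used=0 → run E
t=19: queue=[E,C,G,F,H,B,A,D] q_used=1 → run E
t=20: queue=[E,C,G,F,H,B,A,D] q_used=2 → run E
t=21: queue=[C,G,F,H,B,A,D,E] q_used=0 → run C
t=22: queue=[C,G,F,H,B,A,D,E] q_used=1 → run C
t=23: queue=[G,F,H,B,A,D,E] q_used=0 → run G
t=24: queue=[G,F,H,B,A,D,E] q_used=1 → run G
t=25: queue=[F,H,B,A,D,E] q_used=0 → run F
t=26: queue=[F,H,B,A,D,E] q_used=1 → run F
t=27: queue=[F,H,B,A,D,E] q_used=2 → run F
t=28: queue=[H,B,A,D,E,F] q_used=0 → run H
t=29: queue=[H,B,A,D,E,F] q_used=1 → run H
t=30: queue=[B,A,D,E,F] q_used=0 → run B
t=31: queue=[B,A,D,E,F] q_used=1 → run B
t=32: queue=[A,D,E,F] q_used=0 → run A
t=33: queue=[A,D,E,F] q_used=1 → run A
t=34: queue=[D,E,F] q_used=0 → run D
t=35: queue=[D,E,F] q_used=1 → run D
t=36: queue=[D,E,F] q_used=2 → run D
t=37: queue=[E,F] q_used=0 → run E
t=38: queue=[E,F] q_used=1 → run E
t=39: queue=[E,F] q_used=2 → run E
t=40: queue=[F] q_used=0 → run F
t=41: queue=[F] q_used=1 → run F
t=42: queue=[F] q_used=2 → run F
t=43: queue=[F] q_used=0 → run F
t=44: (idle)
t=45: (idle)
t=46: (idle)
t=47: (idle)
t=48: (idle)
t=49: (idle)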